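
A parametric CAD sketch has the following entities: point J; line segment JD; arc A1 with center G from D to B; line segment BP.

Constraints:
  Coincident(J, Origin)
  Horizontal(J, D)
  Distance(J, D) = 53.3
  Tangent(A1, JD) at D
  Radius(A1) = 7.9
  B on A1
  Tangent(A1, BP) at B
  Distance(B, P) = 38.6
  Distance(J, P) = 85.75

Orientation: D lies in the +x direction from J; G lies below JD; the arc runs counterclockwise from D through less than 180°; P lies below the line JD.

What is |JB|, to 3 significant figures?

49.7

Checks: |GB| = 7.900 ✓; ∠(GB, BP) = 90.00° ✓; |BP| = 38.60 ✓; |JP| = 85.75 ✓.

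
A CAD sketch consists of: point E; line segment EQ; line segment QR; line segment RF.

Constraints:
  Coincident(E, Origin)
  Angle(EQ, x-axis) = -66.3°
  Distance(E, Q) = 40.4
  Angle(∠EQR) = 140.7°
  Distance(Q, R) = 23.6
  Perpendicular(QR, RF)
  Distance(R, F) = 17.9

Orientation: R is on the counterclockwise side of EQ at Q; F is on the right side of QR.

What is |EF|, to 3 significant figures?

70.0

E is at the origin; EQ runs at -66.3° with length 40.4, so Q = 40.4·(cos -66.3°, sin -66.3°) = (16.2, -37.0). ∠EQR = 140.7°, so QR runs at -66.3° + (180° − 140.7°) = -27.0° from the x-axis; with |QR| = 23.6, R = Q + 23.6·(cos -27.0°, sin -27.0°) = (37.3, -47.7). QR is perpendicular to RF; with |RF| = 17.9 on the right of QR, F = R + 17.9·(-0.454, -0.891) = (29.1, -63.7). Then |EF| = |F − E| = 70.0.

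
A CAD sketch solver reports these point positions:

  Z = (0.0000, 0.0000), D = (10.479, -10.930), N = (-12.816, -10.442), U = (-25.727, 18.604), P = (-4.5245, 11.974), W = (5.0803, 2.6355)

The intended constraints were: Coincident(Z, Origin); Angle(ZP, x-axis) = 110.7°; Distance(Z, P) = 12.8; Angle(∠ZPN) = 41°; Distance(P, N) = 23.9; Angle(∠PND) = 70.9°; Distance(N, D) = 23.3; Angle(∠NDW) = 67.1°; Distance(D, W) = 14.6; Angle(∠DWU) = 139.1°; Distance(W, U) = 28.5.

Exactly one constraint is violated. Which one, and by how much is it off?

Distance(W, U) = 28.5 — off by 6.20.

Z = (0.00, 0.00) ✓; ZP at 110.7° ✓; |ZP| = 12.80 ✓; ∠ZPN = 41.00° ✓; |PN| = 23.90 ✓; ∠PND = 70.90° ✓; |ND| = 23.30 ✓; ∠NDW = 67.10° ✓; |DW| = 14.60 ✓; ∠DWU = 139.1° ✓; |WU| = 34.70 ✗.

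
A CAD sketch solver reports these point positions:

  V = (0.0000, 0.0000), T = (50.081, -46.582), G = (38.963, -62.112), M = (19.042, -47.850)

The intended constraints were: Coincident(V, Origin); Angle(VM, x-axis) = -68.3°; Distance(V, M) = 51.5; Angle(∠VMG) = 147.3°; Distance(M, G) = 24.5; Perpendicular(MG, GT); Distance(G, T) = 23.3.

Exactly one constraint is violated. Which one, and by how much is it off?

Distance(G, T) = 23.3 — off by 4.20.

V = (0.00, 0.00) ✓; VM at -68.30° ✓; |VM| = 51.50 ✓; ∠VMG = 147.3° ✓; |MG| = 24.50 ✓; ∠(MG, GT) = 90.00° ✓; |GT| = 19.10 ✗.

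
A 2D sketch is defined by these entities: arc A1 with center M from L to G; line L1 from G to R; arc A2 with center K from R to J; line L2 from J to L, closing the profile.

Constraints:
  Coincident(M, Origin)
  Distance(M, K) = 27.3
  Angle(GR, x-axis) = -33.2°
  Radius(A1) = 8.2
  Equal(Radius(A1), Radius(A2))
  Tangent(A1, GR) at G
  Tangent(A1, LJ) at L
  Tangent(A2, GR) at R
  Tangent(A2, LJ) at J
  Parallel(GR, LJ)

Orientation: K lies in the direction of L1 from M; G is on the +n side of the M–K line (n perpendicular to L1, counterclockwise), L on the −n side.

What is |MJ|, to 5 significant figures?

28.505

Tangency of A1 to both parallel lines with radius 8.2 puts G and L at M ± 8.2·n: G = (4.4900, 6.8615), L = (-4.4900, -6.8615). Equal radii place R and J the same way about K: R = K + 8.2·n = (27.334, -8.0870), J = K − 8.2·n = (18.354, -21.810). Then |MJ| = |J − M| = 28.505.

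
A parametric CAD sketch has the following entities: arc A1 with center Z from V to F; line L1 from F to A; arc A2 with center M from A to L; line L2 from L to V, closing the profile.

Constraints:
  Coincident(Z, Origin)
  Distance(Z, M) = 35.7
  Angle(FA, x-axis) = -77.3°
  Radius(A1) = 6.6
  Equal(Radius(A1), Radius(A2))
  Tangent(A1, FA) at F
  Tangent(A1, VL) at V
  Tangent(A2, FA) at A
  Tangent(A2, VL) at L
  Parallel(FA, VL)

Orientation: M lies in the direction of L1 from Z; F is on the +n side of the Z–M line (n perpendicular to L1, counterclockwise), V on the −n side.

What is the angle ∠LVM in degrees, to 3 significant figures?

10.5°

Tangency of A1 to both parallel lines with radius 6.6 puts F and V at Z ± 6.6·n: F = (6.44, 1.45), V = (-6.44, -1.45). Equal radii place A and L the same way about M: A = M + 6.6·n = (14.3, -33.4), L = M − 6.6·n = (1.41, -36.3). Then cos ∠LVM = VL·VM / (|VL||VM|), giving 10.5°.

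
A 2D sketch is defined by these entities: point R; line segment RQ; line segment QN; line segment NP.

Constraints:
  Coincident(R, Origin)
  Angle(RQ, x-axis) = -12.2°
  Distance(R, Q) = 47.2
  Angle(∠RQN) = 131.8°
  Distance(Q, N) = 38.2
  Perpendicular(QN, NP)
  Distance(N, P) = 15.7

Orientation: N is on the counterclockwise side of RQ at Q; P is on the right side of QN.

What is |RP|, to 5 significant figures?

86.267

∠RQN = 131.8°, so QN runs at -12.2° + (180° − 131.8°) = 36.000° from the x-axis; with |QN| = 38.2, N = Q + 38.2·(cos 36.000°, sin 36.000°) = (77.038, 12.479). The perpendicularity gives NP at right angles to QN; with |NP| = 15.7 on the right of QN, P = N + 15.7·(0.58779, -0.80902) = (86.267, -0.22270). Then |RP| = |P − R| = 86.267.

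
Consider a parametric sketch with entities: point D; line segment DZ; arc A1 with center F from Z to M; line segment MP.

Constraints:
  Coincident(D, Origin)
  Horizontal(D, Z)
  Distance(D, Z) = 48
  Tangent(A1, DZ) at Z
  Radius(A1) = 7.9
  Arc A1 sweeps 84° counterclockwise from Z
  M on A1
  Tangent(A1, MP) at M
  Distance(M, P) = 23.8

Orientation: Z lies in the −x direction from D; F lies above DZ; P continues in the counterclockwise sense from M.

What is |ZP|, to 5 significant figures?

32.438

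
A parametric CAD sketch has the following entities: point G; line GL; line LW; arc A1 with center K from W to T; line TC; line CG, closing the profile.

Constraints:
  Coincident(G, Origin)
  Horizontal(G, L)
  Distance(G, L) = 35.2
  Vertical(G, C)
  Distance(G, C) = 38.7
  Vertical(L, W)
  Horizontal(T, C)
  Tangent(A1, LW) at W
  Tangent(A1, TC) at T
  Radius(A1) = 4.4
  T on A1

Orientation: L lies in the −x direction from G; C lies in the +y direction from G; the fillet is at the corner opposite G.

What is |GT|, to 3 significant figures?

49.5

G is at the origin; G and L share the same y with |GL| = 35.2 and L on the −x side, so L = (-35.2, 0.00). G and C share the same x with |GC| = 38.7 and C on the +y side, so C = (0.00, 38.7). The virtual corner opposite G is at (-35.2, 38.7). Tangency of A1 to LW means the radius KW is perpendicular to LW and A1 meets TC tangentially, so KT is at right angles to TC, with radius 4.4, so the center K sits 4.4 in from both sides at K = (-30.8, 34.3). That places the tangent points at W = (-35.2, 34.3) on LW and T = (-30.8, 38.7) on TC. Then |GT| = |T − G| = 49.5.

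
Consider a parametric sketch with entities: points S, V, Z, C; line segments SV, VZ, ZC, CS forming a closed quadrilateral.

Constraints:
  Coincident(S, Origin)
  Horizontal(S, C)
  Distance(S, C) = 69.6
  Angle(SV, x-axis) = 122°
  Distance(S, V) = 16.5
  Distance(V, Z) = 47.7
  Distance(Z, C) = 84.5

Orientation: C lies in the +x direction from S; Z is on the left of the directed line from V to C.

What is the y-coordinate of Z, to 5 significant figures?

58.441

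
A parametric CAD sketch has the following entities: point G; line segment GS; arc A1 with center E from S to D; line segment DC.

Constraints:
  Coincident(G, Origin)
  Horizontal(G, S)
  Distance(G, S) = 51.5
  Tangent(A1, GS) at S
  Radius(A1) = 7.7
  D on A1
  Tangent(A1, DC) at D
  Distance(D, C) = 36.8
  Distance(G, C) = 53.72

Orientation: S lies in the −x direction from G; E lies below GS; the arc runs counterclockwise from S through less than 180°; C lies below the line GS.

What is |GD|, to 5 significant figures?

58.851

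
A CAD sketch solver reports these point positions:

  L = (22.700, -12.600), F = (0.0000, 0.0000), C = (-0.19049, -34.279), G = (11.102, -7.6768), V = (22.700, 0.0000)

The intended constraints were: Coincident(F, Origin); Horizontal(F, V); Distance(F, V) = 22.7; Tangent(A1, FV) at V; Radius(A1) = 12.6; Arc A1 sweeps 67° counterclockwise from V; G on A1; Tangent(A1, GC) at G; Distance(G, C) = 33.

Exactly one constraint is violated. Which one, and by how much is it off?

Distance(G, C) = 33 — off by 4.10.

F = (0.00, 0.00) ✓; F.y = 0.00, V.y = 0.00 ✓; |FV| = 22.70 ✓; ∠(LV, VF) = 90.00° ✓; |LV| = 12.60 ✓; bearing(L→G) − bearing(L→V) = 67.00° ✓; |LG| = 12.60 ✓; ∠(LG, GC) = 90.00° ✓; |GC| = 28.90 ✗.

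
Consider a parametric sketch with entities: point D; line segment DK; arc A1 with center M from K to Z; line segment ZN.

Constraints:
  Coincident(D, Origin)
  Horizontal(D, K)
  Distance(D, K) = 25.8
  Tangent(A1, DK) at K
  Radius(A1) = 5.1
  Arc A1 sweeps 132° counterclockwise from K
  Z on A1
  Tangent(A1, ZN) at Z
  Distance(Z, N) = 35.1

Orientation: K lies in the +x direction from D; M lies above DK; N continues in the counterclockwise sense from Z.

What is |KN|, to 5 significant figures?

39.811

On A1, K sits at bearing -90° from M; a 132° counterclockwise sweep puts Z at bearing 42°, so Z = M + 5.1·(cos 42°, sin 42°) = (29.590, 8.5126). Tangency of A1 to ZN means the radius MZ is perpendicular to ZN, so ZN runs along (−sin 42°, cos 42°); with |ZN| = 35.1, N = (6.1036, 34.597). Then |KN| = |N − K| = 39.811.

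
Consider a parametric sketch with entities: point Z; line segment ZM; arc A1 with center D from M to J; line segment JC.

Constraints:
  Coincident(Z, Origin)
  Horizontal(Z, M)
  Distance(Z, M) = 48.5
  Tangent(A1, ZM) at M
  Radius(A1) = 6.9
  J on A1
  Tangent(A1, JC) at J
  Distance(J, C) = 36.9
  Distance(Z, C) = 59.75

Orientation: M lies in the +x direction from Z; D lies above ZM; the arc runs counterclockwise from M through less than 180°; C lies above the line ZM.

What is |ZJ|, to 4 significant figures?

55.70

Checks: Z = (0.00, 0.00) ✓; |DJ| = 6.900 ✓; ∠(DJ, JC) = 90.00° ✓; |JC| = 36.90 ✓; |ZC| = 59.75 ✓.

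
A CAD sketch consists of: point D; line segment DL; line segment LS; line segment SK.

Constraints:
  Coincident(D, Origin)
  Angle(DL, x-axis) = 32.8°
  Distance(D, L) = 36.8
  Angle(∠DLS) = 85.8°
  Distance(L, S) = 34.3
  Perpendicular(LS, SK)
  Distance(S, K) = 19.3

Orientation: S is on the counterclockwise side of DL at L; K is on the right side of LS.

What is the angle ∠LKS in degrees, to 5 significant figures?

60.634°

D is at the origin; DL runs at 32.8° with length 36.8, so L = 36.8·(cos 32.8°, sin 32.8°) = (30.933, 19.935). ∠DLS = 85.8°, so LS runs at 32.8° + (180° − 85.8°) = 127.00° from the x-axis; with |LS| = 34.3, S = L + 34.3·(cos 127.00°, sin 127.00°) = (10.291, 47.328). The perpendicularity gives SK at right angles to LS; with |SK| = 19.3 on the right of LS, K = S + 19.3·(0.79864, 0.60182) = (25.704, 58.943). Then cos ∠LKS = KL·KS / (|KL||KS|), giving 60.634°.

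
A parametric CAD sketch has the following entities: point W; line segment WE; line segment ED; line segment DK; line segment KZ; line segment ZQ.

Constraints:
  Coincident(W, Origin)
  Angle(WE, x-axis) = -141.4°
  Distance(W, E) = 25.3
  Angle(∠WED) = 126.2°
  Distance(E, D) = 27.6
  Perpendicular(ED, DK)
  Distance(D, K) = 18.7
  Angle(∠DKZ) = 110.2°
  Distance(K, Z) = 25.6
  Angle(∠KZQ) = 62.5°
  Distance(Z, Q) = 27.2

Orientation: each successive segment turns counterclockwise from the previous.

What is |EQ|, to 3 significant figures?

7.05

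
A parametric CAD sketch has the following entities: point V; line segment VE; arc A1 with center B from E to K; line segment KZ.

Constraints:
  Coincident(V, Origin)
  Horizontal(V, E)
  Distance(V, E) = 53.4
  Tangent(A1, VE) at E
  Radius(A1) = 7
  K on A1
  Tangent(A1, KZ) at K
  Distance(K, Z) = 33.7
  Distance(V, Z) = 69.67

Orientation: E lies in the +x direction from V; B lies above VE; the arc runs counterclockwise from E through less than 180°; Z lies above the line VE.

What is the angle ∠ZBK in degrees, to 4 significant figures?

78.27°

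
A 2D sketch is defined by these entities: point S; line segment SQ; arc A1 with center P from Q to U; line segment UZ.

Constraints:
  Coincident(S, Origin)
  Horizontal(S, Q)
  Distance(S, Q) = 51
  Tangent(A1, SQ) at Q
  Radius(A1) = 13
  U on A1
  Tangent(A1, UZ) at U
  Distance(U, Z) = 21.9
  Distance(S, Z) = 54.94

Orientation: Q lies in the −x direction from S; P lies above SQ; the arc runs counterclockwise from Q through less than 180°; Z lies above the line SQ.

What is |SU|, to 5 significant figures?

40.880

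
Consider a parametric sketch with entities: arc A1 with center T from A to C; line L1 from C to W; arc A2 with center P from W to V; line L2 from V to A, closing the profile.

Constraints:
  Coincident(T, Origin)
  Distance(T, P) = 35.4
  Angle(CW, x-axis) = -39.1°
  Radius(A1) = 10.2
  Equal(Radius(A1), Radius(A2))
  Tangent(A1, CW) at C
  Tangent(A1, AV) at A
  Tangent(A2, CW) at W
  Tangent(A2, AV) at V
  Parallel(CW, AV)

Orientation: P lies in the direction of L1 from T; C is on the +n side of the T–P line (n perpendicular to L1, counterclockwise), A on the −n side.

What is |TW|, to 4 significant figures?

36.84

Tangency of A1 to both parallel lines with radius 10.2 puts C and A at T ± 10.2·n: C = (6.433, 7.916), A = (-6.433, -7.916). Equal radii place W and V the same way about P: W = P + 10.2·n = (33.90, -14.41), V = P − 10.2·n = (21.04, -30.24). Then |TW| = |W − T| = 36.84.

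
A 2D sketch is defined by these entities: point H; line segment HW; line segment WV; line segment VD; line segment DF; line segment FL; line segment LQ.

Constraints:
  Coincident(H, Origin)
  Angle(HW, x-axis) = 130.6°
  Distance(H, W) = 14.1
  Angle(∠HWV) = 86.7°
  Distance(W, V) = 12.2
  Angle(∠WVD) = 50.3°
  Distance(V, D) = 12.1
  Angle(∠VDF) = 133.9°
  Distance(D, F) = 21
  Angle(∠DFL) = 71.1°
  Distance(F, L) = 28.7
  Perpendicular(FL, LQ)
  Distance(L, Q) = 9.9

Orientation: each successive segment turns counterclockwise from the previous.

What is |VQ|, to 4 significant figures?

18.63

H is at the origin; HW runs at 130.6° with length 14.1, so W = (-9.176, 10.71). ∠HWV = 86.7° gives WV at -136.1° from the x-axis; with |WV| = 12.2, V = (-17.97, 2.246). ∠WVD = 50.3° gives VD at -6.400° from the x-axis; with |VD| = 12.1, D = (-5.942, 0.8974). ∠VDF = 133.9° gives DF at 39.70° from the x-axis; with |DF| = 21.0, F = (10.22, 14.31). ∠DFL = 71.1° gives FL at 148.6° from the x-axis; with |FL| = 28.7, L = (-14.28, 29.26). FL is perpendicular to LQ, so LQ runs at -121.4°; with |LQ| = 9.9, Q = (-19.44, 20.81). Then |VQ| = |Q − V| = 18.63.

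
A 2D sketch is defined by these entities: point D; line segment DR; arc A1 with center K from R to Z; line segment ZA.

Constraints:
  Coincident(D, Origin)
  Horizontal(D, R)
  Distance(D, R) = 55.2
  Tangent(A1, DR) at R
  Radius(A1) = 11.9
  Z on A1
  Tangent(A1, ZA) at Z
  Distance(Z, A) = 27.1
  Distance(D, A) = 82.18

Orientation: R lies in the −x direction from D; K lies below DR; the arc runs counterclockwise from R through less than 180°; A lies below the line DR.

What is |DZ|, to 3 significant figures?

67.1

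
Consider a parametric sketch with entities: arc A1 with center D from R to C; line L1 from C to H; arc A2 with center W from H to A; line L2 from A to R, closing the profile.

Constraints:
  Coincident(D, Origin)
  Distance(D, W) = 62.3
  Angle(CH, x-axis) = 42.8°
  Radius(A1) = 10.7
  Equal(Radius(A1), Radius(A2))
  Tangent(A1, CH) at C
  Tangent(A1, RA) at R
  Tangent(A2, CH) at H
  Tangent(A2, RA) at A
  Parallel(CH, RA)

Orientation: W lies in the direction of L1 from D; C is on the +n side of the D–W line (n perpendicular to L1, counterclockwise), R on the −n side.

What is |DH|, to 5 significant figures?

63.212

The slot axis is L1's direction at 42.8°, so u = (cos 42.8°, sin 42.8°) = (0.73373, 0.67944) and n = (−sin 42.8°, cos 42.8°) = (-0.67944, 0.73373). D is at the origin and W lies 62.3 along u from D, so W = 62.3·u = (45.711, 42.329). Tangency of A1 to both parallel lines with radius 10.7 puts C and R at D ± 10.7·n: C = (-7.2700, 7.8509), R = (7.2700, -7.8509). Equal radii place H and A the same way about W: H = W + 10.7·n = (38.441, 50.180), A = W − 10.7·n = (52.981, 34.478). Then |DH| = |H − D| = 63.212.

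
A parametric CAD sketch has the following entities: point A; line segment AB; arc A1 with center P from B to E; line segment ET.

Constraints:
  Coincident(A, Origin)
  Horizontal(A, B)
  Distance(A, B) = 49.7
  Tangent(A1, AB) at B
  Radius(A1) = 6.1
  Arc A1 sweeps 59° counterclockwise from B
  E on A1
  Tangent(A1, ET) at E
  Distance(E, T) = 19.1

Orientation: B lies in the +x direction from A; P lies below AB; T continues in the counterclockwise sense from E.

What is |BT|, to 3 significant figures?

24.5

A is at the origin; AB is horizontal with |AB| = 49.7 and B on the +x side, so B = (49.7, 0.00). A1 meets AB tangentially, so PB is at right angles to AB, so P = B + (0, -6.1) = (49.7, -6.10). On A1, B sits at bearing 90° from P; a 59° counterclockwise sweep puts E at bearing 149°, so E = P + 6.1·(cos 149°, sin 149°) = (44.5, -2.96). A1 meets ET tangentially, so PE is at right angles to ET, so ET runs along (−sin 149°, cos 149°); with |ET| = 19.1, T = (34.6, -19.3). Then |BT| = |T − B| = 24.5.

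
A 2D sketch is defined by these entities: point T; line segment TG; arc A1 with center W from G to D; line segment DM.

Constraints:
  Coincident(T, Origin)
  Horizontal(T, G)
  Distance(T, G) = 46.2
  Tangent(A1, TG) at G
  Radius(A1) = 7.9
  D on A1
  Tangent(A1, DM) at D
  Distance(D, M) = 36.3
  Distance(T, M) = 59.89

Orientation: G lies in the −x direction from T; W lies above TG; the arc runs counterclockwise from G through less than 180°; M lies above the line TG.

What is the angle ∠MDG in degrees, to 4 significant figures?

133.6°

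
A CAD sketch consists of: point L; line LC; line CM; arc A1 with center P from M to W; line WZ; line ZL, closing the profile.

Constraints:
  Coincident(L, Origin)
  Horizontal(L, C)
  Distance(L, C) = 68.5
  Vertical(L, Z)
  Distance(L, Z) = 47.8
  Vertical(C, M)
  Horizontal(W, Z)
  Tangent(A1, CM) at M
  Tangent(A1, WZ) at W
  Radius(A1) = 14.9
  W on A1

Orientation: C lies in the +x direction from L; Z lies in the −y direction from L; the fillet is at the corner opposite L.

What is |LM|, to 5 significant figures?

75.991

L is at the origin; L and C share the same y with |LC| = 68.5 and C on the +x side, so C = (68.500, 0.0000). L and Z share the same x with |LZ| = 47.8 and Z on the −y side, so Z = (0.0000, -47.800). The virtual corner opposite L is at (68.500, -47.800). Tangency of A1 to CM means the radius PM is perpendicular to CM and A1 meets WZ tangentially, so PW is at right angles to WZ, with radius 14.9, so the center P sits 14.9 in from both sides at P = (53.600, -32.900). That places the tangent points at M = (68.500, -32.900) on CM and W = (53.600, -47.800) on WZ. Then |LM| = |M − L| = 75.991.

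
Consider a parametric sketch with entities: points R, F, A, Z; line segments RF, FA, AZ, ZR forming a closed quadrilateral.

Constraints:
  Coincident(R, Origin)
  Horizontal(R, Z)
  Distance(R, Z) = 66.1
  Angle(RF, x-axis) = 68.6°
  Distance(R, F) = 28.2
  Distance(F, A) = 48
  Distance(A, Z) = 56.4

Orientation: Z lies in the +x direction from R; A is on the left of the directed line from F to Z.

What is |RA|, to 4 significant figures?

73.20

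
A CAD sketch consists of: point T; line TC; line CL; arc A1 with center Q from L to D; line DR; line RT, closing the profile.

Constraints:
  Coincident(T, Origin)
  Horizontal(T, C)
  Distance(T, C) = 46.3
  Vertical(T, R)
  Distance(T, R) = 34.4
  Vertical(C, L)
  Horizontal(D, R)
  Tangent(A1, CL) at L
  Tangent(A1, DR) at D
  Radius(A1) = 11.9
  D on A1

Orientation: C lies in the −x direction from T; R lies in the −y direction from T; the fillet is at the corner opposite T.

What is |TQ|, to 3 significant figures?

41.1

T and R share the same x with |TR| = 34.4 and R on the −y side, so R = (0.00, -34.4). The virtual corner opposite T is at (-46.3, -34.4). A1 meets CL tangentially, so QL is at right angles to CL and since A1 is tangent to DR there, QD ⟂ DR, with radius 11.9, so the center Q sits 11.9 in from both sides at Q = (-34.4, -22.5). Then |TQ| = |Q − T| = 41.1.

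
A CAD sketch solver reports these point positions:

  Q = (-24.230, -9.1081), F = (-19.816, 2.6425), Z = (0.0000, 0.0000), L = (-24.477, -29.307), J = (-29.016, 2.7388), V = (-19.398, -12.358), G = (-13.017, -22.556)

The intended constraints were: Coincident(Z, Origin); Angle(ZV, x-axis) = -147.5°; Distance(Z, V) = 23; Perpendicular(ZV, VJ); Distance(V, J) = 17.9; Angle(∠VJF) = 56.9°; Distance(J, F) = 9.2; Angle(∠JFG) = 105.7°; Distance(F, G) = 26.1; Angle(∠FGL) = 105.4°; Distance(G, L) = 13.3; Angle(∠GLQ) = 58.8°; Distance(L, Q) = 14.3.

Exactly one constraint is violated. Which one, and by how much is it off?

Distance(L, Q) = 14.3 — off by 5.90.

Z = (0.00, 0.00) ✓; ZV at -147.5° ✓; |ZV| = 23.00 ✓; ∠(ZV, VJ) = 90.00° ✓; |VJ| = 17.90 ✓; ∠VJF = 56.90° ✓; |JF| = 9.201 ✓; ∠JFG = 105.7° ✓; |FG| = 26.10 ✓; ∠FGL = 105.4° ✓; |GL| = 13.30 ✓; ∠GLQ = 58.80° ✓; |LQ| = 20.20 ✗.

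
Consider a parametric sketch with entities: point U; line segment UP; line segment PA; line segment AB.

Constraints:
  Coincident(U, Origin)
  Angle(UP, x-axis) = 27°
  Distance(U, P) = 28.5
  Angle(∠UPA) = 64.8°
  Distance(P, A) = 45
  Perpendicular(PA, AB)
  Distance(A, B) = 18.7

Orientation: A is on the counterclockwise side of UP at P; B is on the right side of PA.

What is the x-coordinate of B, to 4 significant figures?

1.298

U is at the origin; UP runs at 27.0° with length 28.5, so P = 28.5·(cos 27.0°, sin 27.0°) = (25.39, 12.94). ∠UPA = 64.8°, so PA runs at 27.0° + (180° − 64.8°) = 142.2° from the x-axis; with |PA| = 45.0, A = P + 45.0·(cos 142.2°, sin 142.2°) = (-10.16, 40.52). The perpendicularity gives AB at right angles to PA; with |AB| = 18.7 on the right of PA, B = A + 18.7·(0.6129, 0.7902) = (1.298, 55.30). So B.x = 1.298.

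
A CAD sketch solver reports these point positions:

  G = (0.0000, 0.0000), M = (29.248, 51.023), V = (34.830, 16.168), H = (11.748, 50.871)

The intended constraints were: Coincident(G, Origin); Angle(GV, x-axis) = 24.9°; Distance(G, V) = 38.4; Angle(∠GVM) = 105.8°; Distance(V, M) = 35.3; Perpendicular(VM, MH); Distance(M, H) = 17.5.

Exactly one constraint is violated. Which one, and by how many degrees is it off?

Perpendicular(VM, MH) — off by 8.60°.

G = (0.00, 0.00) ✓; GV at 24.90° ✓; |GV| = 38.40 ✓; ∠GVM = 105.8° ✓; |VM| = 35.30 ✓; ∠(VM, MH) = 81.40° ✗; |MH| = 17.50 ✓.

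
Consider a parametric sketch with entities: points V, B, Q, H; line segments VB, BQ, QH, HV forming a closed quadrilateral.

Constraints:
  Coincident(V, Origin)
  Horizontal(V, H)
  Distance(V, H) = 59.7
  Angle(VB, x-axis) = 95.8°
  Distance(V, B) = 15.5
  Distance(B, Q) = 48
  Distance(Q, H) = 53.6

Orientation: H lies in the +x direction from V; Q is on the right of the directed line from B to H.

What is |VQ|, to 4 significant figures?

33.21

V is at the origin; VH is horizontal with |VH| = 59.7 and H in +x, so H = (59.7, 0). VB runs at 95.8° with |VB| = 15.5, so B = (-1.566, 15.42). Q is determined by |BQ| = 48.0 and |QH| = 53.6 together: it lies at the intersection of circle(B, 48.0) and circle(H, 53.6). With |BH| = 63.18, the foot of the radical line on BH is 27.09 from B and the perpendicular offset is √(48.0² − 27.09²) = 39.63. Taking the right-of-BH solution: Q = (15.03, -29.62).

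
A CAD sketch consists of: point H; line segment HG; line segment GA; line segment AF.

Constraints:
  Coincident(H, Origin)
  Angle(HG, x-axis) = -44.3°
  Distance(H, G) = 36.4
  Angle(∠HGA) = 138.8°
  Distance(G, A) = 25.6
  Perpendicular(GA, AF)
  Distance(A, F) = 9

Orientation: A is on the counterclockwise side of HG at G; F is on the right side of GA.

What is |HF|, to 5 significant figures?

62.411

∠HGA = 138.8°, so GA runs at -44.3° + (180° − 138.8°) = -3.1000° from the x-axis; with |GA| = 25.6, A = G + 25.6·(cos -3.1000°, sin -3.1000°) = (51.614, -26.807). The perpendicularity gives AF at right angles to GA; with |AF| = 9.0 on the right of GA, F = A + 9.0·(-0.054079, -0.99854) = (51.127, -35.794). Then |HF| = |F − H| = 62.411.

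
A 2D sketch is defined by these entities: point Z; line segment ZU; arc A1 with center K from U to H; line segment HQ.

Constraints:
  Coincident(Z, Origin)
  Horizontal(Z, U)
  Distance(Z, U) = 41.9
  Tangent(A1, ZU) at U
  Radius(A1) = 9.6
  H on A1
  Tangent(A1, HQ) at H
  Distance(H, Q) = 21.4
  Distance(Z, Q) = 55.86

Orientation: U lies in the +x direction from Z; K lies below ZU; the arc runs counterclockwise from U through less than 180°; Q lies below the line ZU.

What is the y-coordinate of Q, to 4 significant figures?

-32.82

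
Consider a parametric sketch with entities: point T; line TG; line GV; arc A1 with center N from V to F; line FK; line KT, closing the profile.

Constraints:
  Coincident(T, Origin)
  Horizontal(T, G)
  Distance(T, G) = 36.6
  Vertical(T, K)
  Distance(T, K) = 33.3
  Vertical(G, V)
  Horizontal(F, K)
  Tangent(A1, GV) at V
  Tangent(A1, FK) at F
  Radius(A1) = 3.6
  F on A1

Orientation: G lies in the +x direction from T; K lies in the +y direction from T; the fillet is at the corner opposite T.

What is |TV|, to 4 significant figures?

47.13

T is at the origin; TG is horizontal with |TG| = 36.6 and G on the +x side, so G = (36.60, 0.000). T and K share the same x with |TK| = 33.3 and K on the +y side, so K = (0.000, 33.30). The virtual corner opposite T is at (36.60, 33.30). Since A1 is tangent to GV there, NV ⟂ GV and tangency of A1 to FK means the radius NF is perpendicular to FK, with radius 3.6, so the center N sits 3.6 in from both sides at N = (33.00, 29.70). That places the tangent points at V = (36.60, 29.70) on GV and F = (33.00, 33.30) on FK. Then |TV| = |V − T| = 47.13.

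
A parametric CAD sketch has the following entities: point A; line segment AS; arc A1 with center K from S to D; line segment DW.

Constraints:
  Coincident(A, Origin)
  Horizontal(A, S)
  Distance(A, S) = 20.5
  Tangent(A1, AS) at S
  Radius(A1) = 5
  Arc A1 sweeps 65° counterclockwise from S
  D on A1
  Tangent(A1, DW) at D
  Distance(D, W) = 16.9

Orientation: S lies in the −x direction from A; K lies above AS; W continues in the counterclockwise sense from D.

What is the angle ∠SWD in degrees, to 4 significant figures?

7.672°

On A1, S sits at bearing -90° from K; a 65° counterclockwise sweep puts D at bearing -25°, so D = K + 5.0·(cos -25°, sin -25°) = (-15.97, 2.887). The tangent condition forces KD to be normal to DW, so DW runs along (−sin -25°, cos -25°); with |DW| = 16.9, W = (-8.826, 18.20). Then cos ∠SWD = WS·WD / (|WS||WD|), giving 7.672°.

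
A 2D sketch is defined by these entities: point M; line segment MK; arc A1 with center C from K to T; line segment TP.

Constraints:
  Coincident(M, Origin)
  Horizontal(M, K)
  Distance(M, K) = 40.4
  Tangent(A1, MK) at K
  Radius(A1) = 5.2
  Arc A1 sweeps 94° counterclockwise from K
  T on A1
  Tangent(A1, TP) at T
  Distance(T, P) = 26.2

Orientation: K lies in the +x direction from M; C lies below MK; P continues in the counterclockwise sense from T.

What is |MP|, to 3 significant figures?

48.8

M is at the origin; MK is horizontal with |MK| = 40.4 and K on the +x side, so K = (40.4, 0.00). Since A1 is tangent to MK there, CK ⟂ MK, so C = K + (0, -5.2) = (40.4, -5.20). On A1, K sits at bearing 90° from C; a 94° counterclockwise sweep puts T at bearing 184°, so T = C + 5.2·(cos 184°, sin 184°) = (35.2, -5.56). The tangent condition forces CT to be normal to TP, so TP runs along (−sin 184°, cos 184°); with |TP| = 26.2, P = (37.0, -31.7). Then |MP| = |P − M| = 48.8.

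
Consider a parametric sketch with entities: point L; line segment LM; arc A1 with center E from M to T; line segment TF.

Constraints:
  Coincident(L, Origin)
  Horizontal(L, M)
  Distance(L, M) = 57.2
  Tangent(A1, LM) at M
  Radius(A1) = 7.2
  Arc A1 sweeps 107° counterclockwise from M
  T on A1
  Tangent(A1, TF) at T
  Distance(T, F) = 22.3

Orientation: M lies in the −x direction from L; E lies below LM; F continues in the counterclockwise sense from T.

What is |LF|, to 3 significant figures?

65.2

L is at the origin; LM is horizontal with |LM| = 57.2 and M on the −x side, so M = (-57.2, 0.00). The tangent condition forces EM to be normal to LM, so E = M + (0, -7.2) = (-57.2, -7.20). On A1, M sits at bearing 90° from E; a 107° counterclockwise sweep puts T at bearing 197°, so T = E + 7.2·(cos 197°, sin 197°) = (-64.1, -9.31). The tangent condition forces ET to be normal to TF, so TF runs along (−sin 197°, cos 197°); with |TF| = 22.3, F = (-57.6, -30.6). Then |LF| = |F − L| = 65.2.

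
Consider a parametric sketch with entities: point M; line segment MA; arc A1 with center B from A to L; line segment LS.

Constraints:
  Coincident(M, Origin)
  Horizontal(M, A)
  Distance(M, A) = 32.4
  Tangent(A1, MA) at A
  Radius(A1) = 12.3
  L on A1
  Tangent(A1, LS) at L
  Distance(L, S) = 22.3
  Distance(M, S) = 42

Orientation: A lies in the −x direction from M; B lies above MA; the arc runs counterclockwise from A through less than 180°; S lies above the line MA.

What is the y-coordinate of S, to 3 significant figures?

35.6

Checks: |BL| = 12.30 ✓; ∠(BL, LS) = 90.00° ✓; |LS| = 22.30 ✓; |MS| = 42.00 ✓.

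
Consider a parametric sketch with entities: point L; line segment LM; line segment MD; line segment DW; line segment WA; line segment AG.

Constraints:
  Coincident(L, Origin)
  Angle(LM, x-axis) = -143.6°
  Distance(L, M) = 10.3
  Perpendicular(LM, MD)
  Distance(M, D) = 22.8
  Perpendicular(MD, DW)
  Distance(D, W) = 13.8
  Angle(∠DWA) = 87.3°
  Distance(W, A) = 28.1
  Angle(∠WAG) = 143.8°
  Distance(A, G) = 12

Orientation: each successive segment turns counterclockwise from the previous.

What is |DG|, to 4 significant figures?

37.73

L is at the origin; LM runs at -143.6° with length 10.3, so M = (-8.290, -6.112). LM is perpendicular to MD, so MD runs at -53.60°; with |MD| = 22.8, D = (5.240, -24.46). MD ⟂ DW, so DW runs at 36.40°; with |DW| = 13.8, W = (16.35, -16.27). ∠DWA = 87.3° gives WA at 129.1° from the x-axis; with |WA| = 28.1, A = (-1.375, 5.532). ∠WAG = 143.8° gives AG at 165.3° from the x-axis; with |AG| = 12.0, G = (-12.98, 8.577). Then |DG| = |G − D| = 37.73.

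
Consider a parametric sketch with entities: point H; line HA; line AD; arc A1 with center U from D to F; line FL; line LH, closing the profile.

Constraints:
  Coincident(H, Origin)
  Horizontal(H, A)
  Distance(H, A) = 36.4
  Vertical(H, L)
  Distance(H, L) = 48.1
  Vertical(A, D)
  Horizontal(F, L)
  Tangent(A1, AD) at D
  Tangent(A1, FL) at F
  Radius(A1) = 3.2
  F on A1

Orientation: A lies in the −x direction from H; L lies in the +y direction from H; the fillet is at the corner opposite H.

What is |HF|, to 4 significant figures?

58.45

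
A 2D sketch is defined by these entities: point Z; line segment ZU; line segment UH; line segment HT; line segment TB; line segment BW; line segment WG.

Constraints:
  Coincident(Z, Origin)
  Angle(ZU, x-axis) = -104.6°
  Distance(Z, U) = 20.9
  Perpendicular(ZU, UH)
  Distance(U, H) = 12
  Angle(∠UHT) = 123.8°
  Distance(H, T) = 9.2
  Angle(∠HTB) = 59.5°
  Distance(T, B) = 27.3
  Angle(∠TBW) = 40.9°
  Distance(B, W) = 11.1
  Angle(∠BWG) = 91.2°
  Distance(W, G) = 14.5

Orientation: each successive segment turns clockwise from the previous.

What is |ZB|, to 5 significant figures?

15.468

∠UHT = 123.8° gives HT at 109.20° from the x-axis; with |HT| = 9.2, T = (-19.906, -8.5120). ∠HTB = 59.5° gives TB at -11.300° from the x-axis; with |TB| = 27.3, B = (6.8644, -13.861). Then |ZB| = |B − Z| = 15.468.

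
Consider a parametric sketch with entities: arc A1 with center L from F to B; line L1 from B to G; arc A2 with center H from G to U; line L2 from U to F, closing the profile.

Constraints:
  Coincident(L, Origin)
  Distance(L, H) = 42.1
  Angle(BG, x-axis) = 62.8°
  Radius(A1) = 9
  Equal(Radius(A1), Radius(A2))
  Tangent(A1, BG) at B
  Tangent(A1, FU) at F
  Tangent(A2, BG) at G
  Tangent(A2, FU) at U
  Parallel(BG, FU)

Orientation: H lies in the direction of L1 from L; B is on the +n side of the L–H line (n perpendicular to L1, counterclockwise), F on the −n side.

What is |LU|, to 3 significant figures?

43.1

Tangency of A1 to both parallel lines with radius 9.0 puts B and F at L ± 9.0·n: B = (-8.00, 4.11), F = (8.00, -4.11). Equal radii place G and U the same way about H: G = H + 9.0·n = (11.2, 41.6), U = H − 9.0·n = (27.2, 33.3). Then |LU| = |U − L| = 43.1.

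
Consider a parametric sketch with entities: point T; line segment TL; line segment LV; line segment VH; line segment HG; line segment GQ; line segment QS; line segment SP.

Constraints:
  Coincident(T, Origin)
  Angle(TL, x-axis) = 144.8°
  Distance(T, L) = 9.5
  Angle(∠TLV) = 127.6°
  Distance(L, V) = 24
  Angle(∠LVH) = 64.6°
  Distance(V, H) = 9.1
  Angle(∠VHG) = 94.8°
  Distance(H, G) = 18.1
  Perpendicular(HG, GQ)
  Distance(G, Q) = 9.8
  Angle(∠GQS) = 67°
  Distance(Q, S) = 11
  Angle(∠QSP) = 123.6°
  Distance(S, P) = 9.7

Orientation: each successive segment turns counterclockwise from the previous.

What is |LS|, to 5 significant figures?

14.570

HG ⟂ GQ, so GQ runs at 127.80°; with |GQ| = 9.8, Q = (-16.235, 10.518). ∠GQS = 67.0° gives QS at -119.20° from the x-axis; with |QS| = 11.0, S = (-21.601, 0.91562). Then |LS| = |S − L| = 14.570.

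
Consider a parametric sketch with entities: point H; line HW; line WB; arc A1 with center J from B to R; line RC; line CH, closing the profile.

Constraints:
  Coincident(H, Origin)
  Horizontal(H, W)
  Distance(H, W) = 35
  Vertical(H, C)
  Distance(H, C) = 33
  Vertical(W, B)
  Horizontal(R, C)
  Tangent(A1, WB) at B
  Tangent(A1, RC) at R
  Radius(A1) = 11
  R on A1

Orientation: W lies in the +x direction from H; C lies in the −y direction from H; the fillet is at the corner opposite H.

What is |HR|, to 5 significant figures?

40.804

The virtual corner opposite H is at (35.000, -33.000). A1 meets WB tangentially, so JB is at right angles to WB and A1 meets RC tangentially, so JR is at right angles to RC, with radius 11.0, so the center J sits 11.0 in from both sides at J = (24.000, -22.000). That places the tangent points at B = (35.000, -22.000) on WB and R = (24.000, -33.000) on RC. Then |HR| = |R − H| = 40.804.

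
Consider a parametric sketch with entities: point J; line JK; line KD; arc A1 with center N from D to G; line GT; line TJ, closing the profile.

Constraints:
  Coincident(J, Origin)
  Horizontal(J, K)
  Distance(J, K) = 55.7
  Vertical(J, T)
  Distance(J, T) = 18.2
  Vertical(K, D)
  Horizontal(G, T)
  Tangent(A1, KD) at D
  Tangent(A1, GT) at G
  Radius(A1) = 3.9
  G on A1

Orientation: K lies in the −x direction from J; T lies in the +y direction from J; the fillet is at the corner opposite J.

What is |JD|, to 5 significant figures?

57.506

J is at the origin; J and K share the same y with |JK| = 55.7 and K on the −x side, so K = (-55.700, 0.0000). J and T share the same x with |JT| = 18.2 and T on the +y side, so T = (0.0000, 18.200). The virtual corner opposite J is at (-55.700, 18.200). Tangency of A1 to KD means the radius ND is perpendicular to KD and since A1 is tangent to GT there, NG ⟂ GT, with radius 3.9, so the center N sits 3.9 in from both sides at N = (-51.800, 14.300). That places the tangent points at D = (-55.700, 14.300) on KD and G = (-51.800, 18.200) on GT. Then |JD| = |D − J| = 57.506.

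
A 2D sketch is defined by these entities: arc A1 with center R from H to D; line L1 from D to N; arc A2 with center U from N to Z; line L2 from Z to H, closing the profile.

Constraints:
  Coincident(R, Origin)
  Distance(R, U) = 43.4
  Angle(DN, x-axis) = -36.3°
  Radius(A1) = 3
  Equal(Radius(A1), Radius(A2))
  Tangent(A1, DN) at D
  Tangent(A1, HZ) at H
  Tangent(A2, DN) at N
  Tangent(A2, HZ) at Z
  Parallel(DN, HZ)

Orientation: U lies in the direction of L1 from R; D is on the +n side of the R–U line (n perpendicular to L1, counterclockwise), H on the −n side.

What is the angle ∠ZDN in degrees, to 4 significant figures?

7.871°

Tangency of A1 to both parallel lines with radius 3.0 puts D and H at R ± 3.0·n: D = (1.776, 2.418), H = (-1.776, -2.418). Equal radii place N and Z the same way about U: N = U + 3.0·n = (36.75, -23.28), Z = U − 3.0·n = (33.20, -28.11). Then cos ∠ZDN = DZ·DN / (|DZ||DN|), giving 7.871°.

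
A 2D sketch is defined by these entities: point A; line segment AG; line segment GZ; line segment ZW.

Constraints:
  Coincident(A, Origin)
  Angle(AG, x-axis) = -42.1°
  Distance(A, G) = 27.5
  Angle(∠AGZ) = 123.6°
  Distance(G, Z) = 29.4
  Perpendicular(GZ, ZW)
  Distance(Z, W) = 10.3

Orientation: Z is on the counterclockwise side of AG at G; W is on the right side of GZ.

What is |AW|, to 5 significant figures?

55.618

A is at the origin; AG runs at -42.1° with length 27.5, so G = 27.5·(cos -42.1°, sin -42.1°) = (20.404, -18.437). ∠AGZ = 123.6°, so GZ runs at -42.1° + (180° − 123.6°) = 14.300° from the x-axis; with |GZ| = 29.4, Z = G + 29.4·(cos 14.300°, sin 14.300°) = (48.893, -11.175). GZ is perpendicular to ZW; with |ZW| = 10.3 on the right of GZ, W = Z + 10.3·(0.24700, -0.96902) = (51.437, -21.156). Then |AW| = |W − A| = 55.618.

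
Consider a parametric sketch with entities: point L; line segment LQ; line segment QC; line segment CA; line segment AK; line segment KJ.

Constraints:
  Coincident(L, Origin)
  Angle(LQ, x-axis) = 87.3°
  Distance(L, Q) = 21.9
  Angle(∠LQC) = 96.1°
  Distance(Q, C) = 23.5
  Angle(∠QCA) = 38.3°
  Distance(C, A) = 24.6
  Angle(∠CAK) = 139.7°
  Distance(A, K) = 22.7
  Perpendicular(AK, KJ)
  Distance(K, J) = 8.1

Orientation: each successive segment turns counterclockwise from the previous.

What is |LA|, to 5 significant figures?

9.2285

L is at the origin; LQ runs at 87.3° with length 21.9, so Q = (1.0316, 21.876). ∠LQC = 96.1° gives QC at 171.20° from the x-axis; with |QC| = 23.5, C = (-22.192, 25.471). ∠QCA = 38.3° gives CA at -47.100° from the x-axis; with |CA| = 24.6, A = (-5.4460, 7.4503). Then |LA| = |A − L| = 9.2285.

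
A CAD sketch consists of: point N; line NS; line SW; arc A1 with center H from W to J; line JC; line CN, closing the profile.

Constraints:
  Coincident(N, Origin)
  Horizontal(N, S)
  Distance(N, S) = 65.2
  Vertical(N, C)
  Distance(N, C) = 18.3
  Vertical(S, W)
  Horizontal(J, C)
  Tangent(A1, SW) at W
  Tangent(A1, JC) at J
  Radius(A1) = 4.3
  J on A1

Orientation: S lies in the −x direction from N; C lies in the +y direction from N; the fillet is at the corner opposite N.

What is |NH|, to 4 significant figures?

62.49

N is at the origin; NS is horizontal with |NS| = 65.2 and S on the −x side, so S = (-65.20, 0.000). NC is vertical with |NC| = 18.3 and C on the +y side, so C = (0.000, 18.30). The virtual corner opposite N is at (-65.20, 18.30). A1 meets SW tangentially, so HW is at right angles to SW and A1 meets JC tangentially, so HJ is at right angles to JC, with radius 4.3, so the center H sits 4.3 in from both sides at H = (-60.90, 14.00). Then |NH| = |H − N| = 62.49.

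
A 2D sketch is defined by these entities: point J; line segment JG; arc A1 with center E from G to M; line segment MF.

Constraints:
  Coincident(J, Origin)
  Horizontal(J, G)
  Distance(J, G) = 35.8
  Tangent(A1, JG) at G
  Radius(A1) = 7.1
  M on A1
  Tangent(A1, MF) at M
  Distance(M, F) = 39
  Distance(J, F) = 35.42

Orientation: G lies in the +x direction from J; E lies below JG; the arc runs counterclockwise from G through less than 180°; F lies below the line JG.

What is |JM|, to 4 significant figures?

30.18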